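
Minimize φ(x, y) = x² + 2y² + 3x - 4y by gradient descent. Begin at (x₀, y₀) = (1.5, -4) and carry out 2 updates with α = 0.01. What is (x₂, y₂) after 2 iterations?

∇φ = (2x + 3, 4y - 4)
Step 1: at (1.5, -4), ∇φ = (6, -20) → (1.5, -4) − 0.01·(6, -20) = (1.44, -3.8)
Step 2: at (1.44, -3.8), ∇φ = (5.88, -19.2) → (1.44, -3.8) − 0.01·(5.88, -19.2) = (1.3812, -3.608)

(1.3812, -3.608)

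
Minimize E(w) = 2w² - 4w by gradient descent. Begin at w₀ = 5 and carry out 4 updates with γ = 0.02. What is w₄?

3.86557184

E′(w) = 4w - 4
Step 1: E′(5) = 16; w₁ = 5 − 0.02·16 = 4.68
Step 2: E′(4.68) = 14.72; w₂ = 4.68 − 0.02·14.72 = 4.3856
Step 3: E′(4.3856) = 13.5424; w₃ = 4.3856 − 0.02·13.5424 = 4.114752
Step 4: E′(4.114752) = 12.459008; w₄ = 4.114752 − 0.02·12.459008 = 3.86557184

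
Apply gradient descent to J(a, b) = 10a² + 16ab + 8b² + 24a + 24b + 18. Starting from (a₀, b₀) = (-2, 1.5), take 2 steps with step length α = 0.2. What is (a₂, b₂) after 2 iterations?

∇J = (20a + 16b + 24, 16a + 16b + 24)
(a₁, b₁) = (-2, 1.5) − 0.2·(8, 16) = (-3.6, -1.7)
(a₂, b₂) = (-3.6, -1.7) − 0.2·(-75.2, -60.8) = (11.44, 10.46)

(11.44, 10.46)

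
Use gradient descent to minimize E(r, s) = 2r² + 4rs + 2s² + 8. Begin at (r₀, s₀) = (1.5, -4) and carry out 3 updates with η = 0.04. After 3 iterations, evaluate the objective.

9.2358435328

∇E = (4r + 4s, 4r + 4s)
(r₁, s₁) = (1.5, -4) − 0.04·(-10, -10) = (1.9, -3.6)
(r₂, s₂) = (1.9, -3.6) − 0.04·(-6.8, -6.8) = (2.172, -3.328)
(r₃, s₃) = (2.172, -3.328) − 0.04·(-4.624, -4.624) = (2.35696, -3.14304)
E(2.35696, -3.14304) = 9.2358435328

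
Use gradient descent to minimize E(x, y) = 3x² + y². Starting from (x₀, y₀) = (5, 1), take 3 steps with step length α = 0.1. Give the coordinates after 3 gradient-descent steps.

∇E = (6x, 2y)
(x₁, y₁) = (5, 1) − 0.1·(30, 2) = (2, 0.8)
(x₂, y₂) = (2, 0.8) − 0.1·(12, 1.6) = (0.8, 0.64)
(x₃, y₃) = (0.8, 0.64) − 0.1·(4.8, 1.28) = (0.32, 0.512)

(0.32, 0.512)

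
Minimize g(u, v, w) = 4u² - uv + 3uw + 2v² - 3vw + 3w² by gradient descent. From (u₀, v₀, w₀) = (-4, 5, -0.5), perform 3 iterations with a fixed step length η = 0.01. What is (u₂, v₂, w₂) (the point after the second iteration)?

(-3.27235, 4.51305, 0.0628)

∇g = (8u - v + 3w, -u + 4v - 3w, 3u - 3v + 6w)
(u₁, v₁, w₁) = (-4, 5, -0.5) − 0.01·(-38.5, 25.5, -30) = (-3.615, 4.745, -0.2)
(u₂, v₂, w₂) = (-3.615, 4.745, -0.2) − 0.01·(-34.265, 23.195, -26.28) = (-3.27235, 4.51305, 0.0628)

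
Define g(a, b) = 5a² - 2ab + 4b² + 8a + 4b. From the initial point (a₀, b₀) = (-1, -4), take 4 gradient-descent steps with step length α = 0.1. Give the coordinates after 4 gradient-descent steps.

∇g = (10a - 2b + 8, -2a + 8b + 4)
Step 1: at (-1, -4), ∇g = (6, -26) → (-1, -4) − 0.1·(6, -26) = (-1.6, -1.4)
Step 2: at (-1.6, -1.4), ∇g = (-5.2, -4) → (-1.6, -1.4) − 0.1·(-5.2, -4) = (-1.08, -1)
Step 3: at (-1.08, -1), ∇g = (-0.8, -1.84) → (-1.08, -1) − 0.1·(-0.8, -1.84) = (-1, -0.816)
Step 4: at (-1, -0.816), ∇g = (-0.368, -0.528) → (-1, -0.816) − 0.1·(-0.368, -0.528) = (-0.9632, -0.7632)

(-0.9632, -0.7632)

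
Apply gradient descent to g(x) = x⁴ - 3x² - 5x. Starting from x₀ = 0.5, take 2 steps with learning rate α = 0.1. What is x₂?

1.71875

g′(x) = 4x³ - 6x - 5
x₁ = 0.5 − 0.1·(-7.5) = 1.25
x₂ = 1.25 − 0.1·(-4.6875) = 1.71875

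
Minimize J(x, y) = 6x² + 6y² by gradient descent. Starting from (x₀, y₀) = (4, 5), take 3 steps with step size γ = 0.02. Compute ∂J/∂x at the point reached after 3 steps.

∇J = (12x, 12y)
(x₁, y₁) = (4, 5) − 0.02·(48, 60) = (3.04, 3.8)
(x₂, y₂) = (3.04, 3.8) − 0.02·(36.48, 45.6) = (2.3104, 2.888)
(x₃, y₃) = (2.3104, 2.888) − 0.02·(27.7248, 34.656) = (1.755904, 2.19488)
∂J/∂x at (1.755904, 2.19488) = 21.070848

21.070848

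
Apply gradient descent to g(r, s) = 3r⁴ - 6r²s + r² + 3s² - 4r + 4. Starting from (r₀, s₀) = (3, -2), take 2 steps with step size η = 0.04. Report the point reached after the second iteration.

∇g = (12r³ - 12rs + 2r - 4, -6r² + 6s)
Step 1: at (3, -2), ∇g = (398, -66) → (3, -2) − 0.04·(398, -66) = (-12.92, 0.64)
Step 2: at (-12.92, 0.64), ∇g = (-25810.883456, -997.7184) → (-12.92, 0.64) − 0.04·(-25810.883456, -997.7184) = (1019.51533824, 40.548736)

(1019.51533824, 40.548736)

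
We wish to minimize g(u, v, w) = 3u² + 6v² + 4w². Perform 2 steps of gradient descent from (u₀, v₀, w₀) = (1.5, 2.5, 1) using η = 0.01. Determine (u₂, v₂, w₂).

(1.3254, 1.936, 0.8464)

∇g = (6u, 12v, 8w)
(u₁, v₁, w₁) = (1.5, 2.5, 1) − 0.01·(9, 30, 8) = (1.41, 2.2, 0.92)
(u₂, v₂, w₂) = (1.41, 2.2, 0.92) − 0.01·(8.46, 26.4, 7.36) = (1.3254, 1.936, 0.8464)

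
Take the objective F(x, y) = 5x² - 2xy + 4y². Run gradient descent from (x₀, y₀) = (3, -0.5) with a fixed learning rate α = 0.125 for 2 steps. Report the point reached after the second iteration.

∇F = (10x - 2y, -2x + 8y)
Step 1: at (3, -0.5), ∇F = (31, -10) → (3, -0.5) − 0.125·(31, -10) = (-0.875, 0.75)
Step 2: at (-0.875, 0.75), ∇F = (-10.25, 7.75) → (-0.875, 0.75) − 0.125·(-10.25, 7.75) = (0.40625, -0.21875)

(0.40625, -0.21875)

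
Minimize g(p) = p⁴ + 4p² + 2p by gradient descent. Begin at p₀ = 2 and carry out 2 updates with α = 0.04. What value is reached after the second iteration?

g′(p) = 4p³ + 8p + 2
p₁ = 2 − 0.04·50 = 0
p₂ = 0 − 0.04·2 = -0.08

-0.08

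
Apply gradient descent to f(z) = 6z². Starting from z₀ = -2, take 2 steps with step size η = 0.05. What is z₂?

f′(z) = 12z
z₁ = -2 − 0.05·(-24) = -0.8
z₂ = -0.8 − 0.05·(-9.6) = -0.32

-0.32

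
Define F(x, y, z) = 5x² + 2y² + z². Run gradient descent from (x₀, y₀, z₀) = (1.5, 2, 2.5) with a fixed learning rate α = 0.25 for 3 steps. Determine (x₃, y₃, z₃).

(-5.0625, 0, 0.3125)

∇F = (10x, 4y, 2z)
Step 1: at (1.5, 2, 2.5), ∇F = (15, 8, 5) → (1.5, 2, 2.5) − 0.25·(15, 8, 5) = (-2.25, 0, 1.25)
Step 2: at (-2.25, 0, 1.25), ∇F = (-22.5, 0, 2.5) → (-2.25, 0, 1.25) − 0.25·(-22.5, 0, 2.5) = (3.375, 0, 0.625)
Step 3: at (3.375, 0, 0.625), ∇F = (33.75, 0, 1.25) → (3.375, 0, 0.625) − 0.25·(33.75, 0, 1.25) = (-5.0625, 0, 0.3125)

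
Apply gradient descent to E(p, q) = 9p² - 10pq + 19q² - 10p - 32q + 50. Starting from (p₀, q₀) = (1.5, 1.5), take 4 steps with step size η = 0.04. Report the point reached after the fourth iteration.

(1.19654784, 1.2047808)

∇E = (18p - 10q - 10, -10p + 38q - 32)
(p₁, q₁) = (1.5, 1.5) − 0.04·(2, 10) = (1.42, 1.1)
(p₂, q₂) = (1.42, 1.1) − 0.04·(4.56, -4.4) = (1.2376, 1.276)
(p₃, q₃) = (1.2376, 1.276) − 0.04·(-0.4832, 4.112) = (1.256928, 1.11152)
(p₄, q₄) = (1.256928, 1.11152) − 0.04·(1.509504, -2.33152) = (1.19654784, 1.2047808)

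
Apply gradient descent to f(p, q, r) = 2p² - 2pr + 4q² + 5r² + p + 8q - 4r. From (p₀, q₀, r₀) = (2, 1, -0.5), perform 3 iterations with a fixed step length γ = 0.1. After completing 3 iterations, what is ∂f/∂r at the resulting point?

0.488

∇f = (4p - 2r + 1, 8q + 8, -2p + 10r - 4)
Step 1: at (2, 1, -0.5), ∇f = (10, 16, -13) → (2, 1, -0.5) − 0.1·(10, 16, -13) = (1, -0.6, 0.8)
Step 2: at (1, -0.6, 0.8), ∇f = (3.4, 3.2, 2) → (1, -0.6, 0.8) − 0.1·(3.4, 3.2, 2) = (0.66, -0.92, 0.6)
Step 3: at (0.66, -0.92, 0.6), ∇f = (2.44, 0.64, 0.68) → (0.66, -0.92, 0.6) − 0.1·(2.44, 0.64, 0.68) = (0.416, -0.984, 0.532)
∂f/∂r at (0.416, -0.984, 0.532) = 0.488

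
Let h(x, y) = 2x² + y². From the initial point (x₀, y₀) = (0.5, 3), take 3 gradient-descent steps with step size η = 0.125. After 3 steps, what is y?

1.265625

∇h = (4x, 2y)
Step 1: at (0.5, 3), ∇h = (2, 6) → (0.5, 3) − 0.125·(2, 6) = (0.25, 2.25)
Step 2: at (0.25, 2.25), ∇h = (1, 4.5) → (0.25, 2.25) − 0.125·(1, 4.5) = (0.125, 1.6875)
Step 3: at (0.125, 1.6875), ∇h = (0.5, 3.375) → (0.125, 1.6875) − 0.125·(0.5, 3.375) = (0.0625, 1.265625)
y = 1.265625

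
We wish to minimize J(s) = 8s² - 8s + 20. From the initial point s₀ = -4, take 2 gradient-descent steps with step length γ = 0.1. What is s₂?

-1.12

J′(s) = 16s - 8
Step 1: J′(-4) = -72; s₁ = -4 − 0.1·(-72) = 3.2
Step 2: J′(3.2) = 43.2; s₂ = 3.2 − 0.1·43.2 = -1.12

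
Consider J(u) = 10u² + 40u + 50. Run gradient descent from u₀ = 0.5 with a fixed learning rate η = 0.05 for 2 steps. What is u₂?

-2

J′(u) = 20u + 40
Step 1: J′(0.5) = 50; u₁ = 0.5 − 0.05·50 = -2
Step 2: J′(-2) = 0; u₂ = -2 − 0.05·0 = -2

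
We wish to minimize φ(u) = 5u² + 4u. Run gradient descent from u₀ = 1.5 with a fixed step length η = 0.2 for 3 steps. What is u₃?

-2.3

φ′(u) = 10u + 4
u₁ = 1.5 − 0.2·19 = -2.3
u₂ = -2.3 − 0.2·(-19) = 1.5
u₃ = 1.5 − 0.2·19 = -2.3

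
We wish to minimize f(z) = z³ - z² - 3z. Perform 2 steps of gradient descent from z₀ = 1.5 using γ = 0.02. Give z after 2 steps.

1.4720865

f′(z) = 3z² - 2z - 3
z₁ = 1.5 − 0.02·0.75 = 1.485
z₂ = 1.485 − 0.02·0.645675 = 1.4720865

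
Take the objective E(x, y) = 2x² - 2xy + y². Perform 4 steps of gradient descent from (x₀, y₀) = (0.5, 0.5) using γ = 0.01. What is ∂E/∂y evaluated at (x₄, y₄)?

∇E = (4x - 2y, -2x + 2y)
(x₁, y₁) = (0.5, 0.5) − 0.01·(1, 0) = (0.49, 0.5)
(x₂, y₂) = (0.49, 0.5) − 0.01·(0.96, 0.02) = (0.4804, 0.4998)
(x₃, y₃) = (0.4804, 0.4998) − 0.01·(0.922, 0.0388) = (0.47118, 0.499412)
(x₄, y₄) = (0.47118, 0.499412) − 0.01·(0.885896, 0.056464) = (0.46232104, 0.49884736)
∂E/∂y at (0.46232104, 0.49884736) = 0.07305264

0.07305264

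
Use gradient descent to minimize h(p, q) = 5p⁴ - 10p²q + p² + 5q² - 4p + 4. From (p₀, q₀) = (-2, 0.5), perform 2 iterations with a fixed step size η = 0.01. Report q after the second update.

∇h = (20p³ - 20pq + 2p - 4, -10p² + 10q)
(p₁, q₁) = (-2, 0.5) − 0.01·(-148, -35) = (-0.52, 0.85)
(p₂, q₂) = (-0.52, 0.85) − 0.01·(0.98784, 5.796) = (-0.5298784, 0.79204)
q = 0.79204

0.79204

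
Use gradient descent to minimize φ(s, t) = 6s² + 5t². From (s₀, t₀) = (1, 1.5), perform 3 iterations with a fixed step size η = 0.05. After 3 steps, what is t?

∇φ = (12s, 10t)
(s₁, t₁) = (1, 1.5) − 0.05·(12, 15) = (0.4, 0.75)
(s₂, t₂) = (0.4, 0.75) − 0.05·(4.8, 7.5) = (0.16, 0.375)
(s₃, t₃) = (0.16, 0.375) − 0.05·(1.92, 3.75) = (0.064, 0.1875)
t = 0.1875

0.1875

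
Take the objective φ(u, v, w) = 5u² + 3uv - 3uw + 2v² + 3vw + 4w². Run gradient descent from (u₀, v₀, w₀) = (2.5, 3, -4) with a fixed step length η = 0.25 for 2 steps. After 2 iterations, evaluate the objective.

∇φ = (10u + 3v - 3w, 3u + 4v + 3w, -3u + 3v + 8w)
Step 1: at (2.5, 3, -4), ∇φ = (46, 7.5, -30.5) → (2.5, 3, -4) − 0.25·(46, 7.5, -30.5) = (-9, 1.125, 3.625)
Step 2: at (-9, 1.125, 3.625), ∇φ = (-97.5, -11.625, 59.375) → (-9, 1.125, 3.625) − 0.25·(-97.5, -11.625, 59.375) = (15.375, 4.03125, -11.21875)
φ(15.375, 4.03125, -11.21875) = 2285.6259765625

2285.6259765625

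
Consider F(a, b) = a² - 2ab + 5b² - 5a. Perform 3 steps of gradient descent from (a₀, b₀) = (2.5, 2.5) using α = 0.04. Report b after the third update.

0.9672

∇F = (2a - 2b - 5, -2a + 10b)
Step 1: at (2.5, 2.5), ∇F = (-5, 20) → (2.5, 2.5) − 0.04·(-5, 20) = (2.7, 1.7)
Step 2: at (2.7, 1.7), ∇F = (-3, 11.6) → (2.7, 1.7) − 0.04·(-3, 11.6) = (2.82, 1.236)
Step 3: at (2.82, 1.236), ∇F = (-1.832, 6.72) → (2.82, 1.236) − 0.04·(-1.832, 6.72) = (2.89328, 0.9672)
b = 0.9672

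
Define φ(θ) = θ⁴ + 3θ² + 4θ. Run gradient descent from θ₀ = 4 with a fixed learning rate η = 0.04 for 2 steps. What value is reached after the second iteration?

φ′(θ) = 4θ³ + 6θ + 4
Step 1: φ′(4) = 284; θ₁ = 4 − 0.04·284 = -7.36
Step 2: φ′(-7.36) = -1634.913024; θ₂ = -7.36 − 0.04·(-1634.913024) = 58.03652096

58.03652096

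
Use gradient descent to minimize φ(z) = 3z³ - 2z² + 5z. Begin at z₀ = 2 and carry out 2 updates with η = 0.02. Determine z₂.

φ′(z) = 9z² - 4z + 5
z₁ = 2 − 0.02·33 = 1.34
z₂ = 1.34 − 0.02·15.8004 = 1.023992

1.023992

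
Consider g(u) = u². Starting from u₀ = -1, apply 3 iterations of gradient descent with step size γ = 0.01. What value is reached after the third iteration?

g′(u) = 2u
Step 1: g′(-1) = -2; u₁ = -1 − 0.01·(-2) = -0.98
Step 2: g′(-0.98) = -1.96; u₂ = -0.98 − 0.01·(-1.96) = -0.9604
Step 3: g′(-0.9604) = -1.9208; u₃ = -0.9604 − 0.01·(-1.9208) = -0.941192

-0.941192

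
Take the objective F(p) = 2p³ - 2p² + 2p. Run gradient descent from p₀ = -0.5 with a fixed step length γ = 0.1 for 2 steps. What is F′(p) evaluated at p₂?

F′(p) = 6p² - 4p + 2
p₁ = -0.5 − 0.1·5.5 = -1.05
p₂ = -1.05 − 0.1·12.815 = -2.3315
F′(p) at (-2.3315) = 43.9413535

43.9413535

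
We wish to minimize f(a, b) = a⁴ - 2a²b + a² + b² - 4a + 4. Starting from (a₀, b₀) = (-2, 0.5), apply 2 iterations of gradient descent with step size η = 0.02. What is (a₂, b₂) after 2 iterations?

(-1.04656384, 0.679936)

∇f = (4a³ - 4ab + 2a - 4, -2a² + 2b)
(a₁, b₁) = (-2, 0.5) − 0.02·(-36, -7) = (-1.28, 0.64)
(a₂, b₂) = (-1.28, 0.64) − 0.02·(-11.671808, -1.9968) = (-1.04656384, 0.679936)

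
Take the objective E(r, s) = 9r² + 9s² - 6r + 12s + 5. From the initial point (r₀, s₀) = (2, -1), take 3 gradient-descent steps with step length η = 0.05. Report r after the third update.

∇E = (18r - 6, 18s + 12)
Step 1: at (2, -1), ∇E = (30, -6) → (2, -1) − 0.05·(30, -6) = (0.5, -0.7)
Step 2: at (0.5, -0.7), ∇E = (3, -0.6) → (0.5, -0.7) − 0.05·(3, -0.6) = (0.35, -0.67)
Step 3: at (0.35, -0.67), ∇E = (0.3, -0.06) → (0.35, -0.67) − 0.05·(0.3, -0.06) = (0.335, -0.667)
r = 0.335

0.335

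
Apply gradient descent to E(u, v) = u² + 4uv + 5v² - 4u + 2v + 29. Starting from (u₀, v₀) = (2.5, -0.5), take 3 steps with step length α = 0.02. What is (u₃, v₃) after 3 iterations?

∇E = (2u + 4v - 4, 4u + 10v + 2)
(u₁, v₁) = (2.5, -0.5) − 0.02·(-1, 7) = (2.52, -0.64)
(u₂, v₂) = (2.52, -0.64) − 0.02·(-1.52, 5.68) = (2.5504, -0.7536)
(u₃, v₃) = (2.5504, -0.7536) − 0.02·(-1.9136, 4.6656) = (2.588672, -0.846912)

(2.588672, -0.846912)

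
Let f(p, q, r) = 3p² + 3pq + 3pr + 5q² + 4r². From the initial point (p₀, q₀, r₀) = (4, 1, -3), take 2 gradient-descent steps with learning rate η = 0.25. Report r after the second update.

0.375

∇f = (6p + 3q + 3r, 3p + 10q, 3p + 8r)
Step 1: at (4, 1, -3), ∇f = (18, 22, -12) → (4, 1, -3) − 0.25·(18, 22, -12) = (-0.5, -4.5, 0)
Step 2: at (-0.5, -4.5, 0), ∇f = (-16.5, -46.5, -1.5) → (-0.5, -4.5, 0) − 0.25·(-16.5, -46.5, -1.5) = (3.625, 7.125, 0.375)
r = 0.375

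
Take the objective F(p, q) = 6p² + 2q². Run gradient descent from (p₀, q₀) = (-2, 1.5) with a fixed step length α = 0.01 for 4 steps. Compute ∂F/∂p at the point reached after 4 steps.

∇F = (12p, 4q)
(p₁, q₁) = (-2, 1.5) − 0.01·(-24, 6) = (-1.76, 1.44)
(p₂, q₂) = (-1.76, 1.44) − 0.01·(-21.12, 5.76) = (-1.5488, 1.3824)
(p₃, q₃) = (-1.5488, 1.3824) − 0.01·(-18.5856, 5.5296) = (-1.362944, 1.327104)
(p₄, q₄) = (-1.362944, 1.327104) − 0.01·(-16.355328, 5.308416) = (-1.19939072, 1.27401984)
∂F/∂p at (-1.19939072, 1.27401984) = -14.39268864

-14.39268864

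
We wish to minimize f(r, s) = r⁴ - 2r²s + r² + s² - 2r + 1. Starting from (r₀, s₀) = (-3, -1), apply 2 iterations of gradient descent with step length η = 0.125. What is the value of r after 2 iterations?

-1078.75

∇f = (4r³ - 4rs + 2r - 2, -2r² + 2s)
Step 1: at (-3, -1), ∇f = (-128, -20) → (-3, -1) − 0.125·(-128, -20) = (13, 1.5)
Step 2: at (13, 1.5), ∇f = (8734, -335) → (13, 1.5) − 0.125·(8734, -335) = (-1078.75, 43.375)
r = -1078.75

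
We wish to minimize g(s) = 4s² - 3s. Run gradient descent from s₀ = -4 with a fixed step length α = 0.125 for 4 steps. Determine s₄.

0.375

g′(s) = 8s - 3
s₁ = -4 − 0.125·(-35) = 0.375
s₂ = 0.375 − 0.125·0 = 0.375
s₃ = 0.375 − 0.125·0 = 0.375
s₄ = 0.375 − 0.125·0 = 0.375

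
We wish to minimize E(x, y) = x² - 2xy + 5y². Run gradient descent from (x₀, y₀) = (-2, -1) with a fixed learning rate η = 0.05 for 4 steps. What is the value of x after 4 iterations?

∇E = (2x - 2y, -2x + 10y)
(x₁, y₁) = (-2, -1) − 0.05·(-2, -6) = (-1.9, -0.7)
(x₂, y₂) = (-1.9, -0.7) − 0.05·(-2.4, -3.2) = (-1.78, -0.54)
(x₃, y₃) = (-1.78, -0.54) − 0.05·(-2.48, -1.84) = (-1.656, -0.448)
(x₄, y₄) = (-1.656, -0.448) − 0.05·(-2.416, -1.168) = (-1.5352, -0.3896)
x = -1.5352

-1.5352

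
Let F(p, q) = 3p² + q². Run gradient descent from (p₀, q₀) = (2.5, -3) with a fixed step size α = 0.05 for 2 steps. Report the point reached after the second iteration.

(1.225, -2.43)

∇F = (6p, 2q)
Step 1: at (2.5, -3), ∇F = (15, -6) → (2.5, -3) − 0.05·(15, -6) = (1.75, -2.7)
Step 2: at (1.75, -2.7), ∇F = (10.5, -5.4) → (1.75, -2.7) − 0.05·(10.5, -5.4) = (1.225, -2.43)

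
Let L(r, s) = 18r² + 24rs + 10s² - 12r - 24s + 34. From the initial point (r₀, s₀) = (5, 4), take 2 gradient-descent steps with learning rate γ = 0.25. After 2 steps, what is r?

∇L = (36r + 24s - 12, 24r + 20s - 24)
(r₁, s₁) = (5, 4) − 0.25·(264, 176) = (-61, -40)
(r₂, s₂) = (-61, -40) − 0.25·(-3168, -2288) = (731, 532)
r = 731

731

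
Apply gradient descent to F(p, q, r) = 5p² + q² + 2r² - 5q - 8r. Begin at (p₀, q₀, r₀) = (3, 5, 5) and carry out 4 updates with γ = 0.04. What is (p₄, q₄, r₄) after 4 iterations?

(0.3888, 4.2909824, 3.49361408)

∇F = (10p, 2q - 5, 4r - 8)
(p₁, q₁, r₁) = (3, 5, 5) − 0.04·(30, 5, 12) = (1.8, 4.8, 4.52)
(p₂, q₂, r₂) = (1.8, 4.8, 4.52) − 0.04·(18, 4.6, 10.08) = (1.08, 4.616, 4.1168)
(p₃, q₃, r₃) = (1.08, 4.616, 4.1168) − 0.04·(10.8, 4.232, 8.4672) = (0.648, 4.44672, 3.778112)
(p₄, q₄, r₄) = (0.648, 4.44672, 3.778112) − 0.04·(6.48, 3.89344, 7.112448) = (0.3888, 4.2909824, 3.49361408)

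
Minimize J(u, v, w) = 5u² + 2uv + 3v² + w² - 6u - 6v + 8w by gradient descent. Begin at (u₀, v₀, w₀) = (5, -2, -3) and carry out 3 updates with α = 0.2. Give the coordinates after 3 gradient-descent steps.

∇J = (10u + 2v - 6, 2u + 6v - 6, 2w + 8)
Step 1: at (5, -2, -3), ∇J = (40, -8, 2) → (5, -2, -3) − 0.2·(40, -8, 2) = (-3, -0.4, -3.4)
Step 2: at (-3, -0.4, -3.4), ∇J = (-36.8, -14.4, 1.2) → (-3, -0.4, -3.4) − 0.2·(-36.8, -14.4, 1.2) = (4.36, 2.48, -3.64)
Step 3: at (4.36, 2.48, -3.64), ∇J = (42.56, 17.6, 0.72) → (4.36, 2.48, -3.64) − 0.2·(42.56, 17.6, 0.72) = (-4.152, -1.04, -3.784)

(-4.152, -1.04, -3.784)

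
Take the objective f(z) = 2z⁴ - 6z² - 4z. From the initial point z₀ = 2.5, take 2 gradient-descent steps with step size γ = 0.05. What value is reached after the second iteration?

f′(z) = 8z³ - 12z - 4
z₁ = 2.5 − 0.05·91 = -2.05
z₂ = -2.05 − 0.05·(-48.321) = 0.36605

0.36605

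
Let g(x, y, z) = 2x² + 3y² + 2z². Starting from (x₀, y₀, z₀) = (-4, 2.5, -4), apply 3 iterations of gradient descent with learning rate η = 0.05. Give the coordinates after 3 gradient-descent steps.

∇g = (4x, 6y, 4z)
Step 1: at (-4, 2.5, -4), ∇g = (-16, 15, -16) → (-4, 2.5, -4) − 0.05·(-16, 15, -16) = (-3.2, 1.75, -3.2)
Step 2: at (-3.2, 1.75, -3.2), ∇g = (-12.8, 10.5, -12.8) → (-3.2, 1.75, -3.2) − 0.05·(-12.8, 10.5, -12.8) = (-2.56, 1.225, -2.56)
Step 3: at (-2.56, 1.225, -2.56), ∇g = (-10.24, 7.35, -10.24) → (-2.56, 1.225, -2.56) − 0.05·(-10.24, 7.35, -10.24) = (-2.048, 0.8575, -2.048)

(-2.048, 0.8575, -2.048)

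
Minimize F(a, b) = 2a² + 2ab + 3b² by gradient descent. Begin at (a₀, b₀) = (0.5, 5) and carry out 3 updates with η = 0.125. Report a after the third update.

∇F = (4a + 2b, 2a + 6b)
Step 1: at (0.5, 5), ∇F = (12, 31) → (0.5, 5) − 0.125·(12, 31) = (-1, 1.125)
Step 2: at (-1, 1.125), ∇F = (-1.75, 4.75) → (-1, 1.125) − 0.125·(-1.75, 4.75) = (-0.78125, 0.53125)
Step 3: at (-0.78125, 0.53125), ∇F = (-2.0625, 1.625) → (-0.78125, 0.53125) − 0.125·(-2.0625, 1.625) = (-0.5234375, 0.328125)
a = -0.5234375

-0.5234375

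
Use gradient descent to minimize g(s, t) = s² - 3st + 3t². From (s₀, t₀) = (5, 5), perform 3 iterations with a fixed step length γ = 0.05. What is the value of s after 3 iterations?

5.390625

∇g = (2s - 3t, -3s + 6t)
(s₁, t₁) = (5, 5) − 0.05·(-5, 15) = (5.25, 4.25)
(s₂, t₂) = (5.25, 4.25) − 0.05·(-2.25, 9.75) = (5.3625, 3.7625)
(s₃, t₃) = (5.3625, 3.7625) − 0.05·(-0.5625, 6.4875) = (5.390625, 3.438125)
s = 5.390625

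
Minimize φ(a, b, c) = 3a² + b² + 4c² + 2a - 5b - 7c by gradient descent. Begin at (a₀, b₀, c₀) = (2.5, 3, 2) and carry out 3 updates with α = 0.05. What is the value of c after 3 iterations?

∇φ = (6a + 2, 2b - 5, 8c - 7)
Step 1: at (2.5, 3, 2), ∇φ = (17, 1, 9) → (2.5, 3, 2) − 0.05·(17, 1, 9) = (1.65, 2.95, 1.55)
Step 2: at (1.65, 2.95, 1.55), ∇φ = (11.9, 0.9, 5.4) → (1.65, 2.95, 1.55) − 0.05·(11.9, 0.9, 5.4) = (1.055, 2.905, 1.28)
Step 3: at (1.055, 2.905, 1.28), ∇φ = (8.33, 0.81, 3.24) → (1.055, 2.905, 1.28) − 0.05·(8.33, 0.81, 3.24) = (0.6385, 2.8645, 1.118)
c = 1.118

1.118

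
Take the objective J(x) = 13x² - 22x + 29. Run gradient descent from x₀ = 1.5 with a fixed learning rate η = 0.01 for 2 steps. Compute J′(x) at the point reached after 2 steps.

9.3092

J′(x) = 26x - 22
Step 1: J′(1.5) = 17; x₁ = 1.5 − 0.01·17 = 1.33
Step 2: J′(1.33) = 12.58; x₂ = 1.33 − 0.01·12.58 = 1.2042
J′(x) at (1.2042) = 9.3092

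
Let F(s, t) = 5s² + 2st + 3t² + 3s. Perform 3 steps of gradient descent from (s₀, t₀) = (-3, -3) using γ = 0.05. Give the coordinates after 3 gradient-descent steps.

(-0.36, -0.723)

∇F = (10s + 2t + 3, 2s + 6t)
Step 1: at (-3, -3), ∇F = (-33, -24) → (-3, -3) − 0.05·(-33, -24) = (-1.35, -1.8)
Step 2: at (-1.35, -1.8), ∇F = (-14.1, -13.5) → (-1.35, -1.8) − 0.05·(-14.1, -13.5) = (-0.645, -1.125)
Step 3: at (-0.645, -1.125), ∇F = (-5.7, -8.04) → (-0.645, -1.125) − 0.05·(-5.7, -8.04) = (-0.36, -0.723)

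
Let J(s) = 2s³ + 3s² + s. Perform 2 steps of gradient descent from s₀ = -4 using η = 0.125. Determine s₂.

-132.60546875

J′(s) = 6s² + 6s + 1
Step 1: J′(-4) = 73; s₁ = -4 − 0.125·73 = -13.125
Step 2: J′(-13.125) = 955.84375; s₂ = -13.125 − 0.125·955.84375 = -132.60546875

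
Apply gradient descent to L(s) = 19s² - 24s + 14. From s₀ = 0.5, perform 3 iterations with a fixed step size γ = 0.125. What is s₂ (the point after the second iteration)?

L′(s) = 38s - 24
Step 1: L′(0.5) = -5; s₁ = 0.5 − 0.125·(-5) = 1.125
Step 2: L′(1.125) = 18.75; s₂ = 1.125 − 0.125·18.75 = -1.21875

-1.21875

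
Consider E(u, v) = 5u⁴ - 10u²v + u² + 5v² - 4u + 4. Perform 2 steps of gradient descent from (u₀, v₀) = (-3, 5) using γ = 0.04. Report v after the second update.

23.56

∇E = (20u³ - 20uv + 2u - 4, -10u² + 10v)
Step 1: at (-3, 5), ∇E = (-250, -40) → (-3, 5) − 0.04·(-250, -40) = (7, 6.6)
Step 2: at (7, 6.6), ∇E = (5946, -424) → (7, 6.6) − 0.04·(5946, -424) = (-230.84, 23.56)
v = 23.56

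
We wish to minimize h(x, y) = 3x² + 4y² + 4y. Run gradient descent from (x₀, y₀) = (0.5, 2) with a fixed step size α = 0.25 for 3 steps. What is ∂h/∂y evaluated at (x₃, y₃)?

∇h = (6x, 8y + 4)
(x₁, y₁) = (0.5, 2) − 0.25·(3, 20) = (-0.25, -3)
(x₂, y₂) = (-0.25, -3) − 0.25·(-1.5, -20) = (0.125, 2)
(x₃, y₃) = (0.125, 2) − 0.25·(0.75, 20) = (-0.0625, -3)
∂h/∂y at (-0.0625, -3) = -20

-20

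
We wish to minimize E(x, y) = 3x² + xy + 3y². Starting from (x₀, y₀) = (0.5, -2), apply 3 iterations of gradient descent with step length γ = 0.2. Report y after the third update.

0.048

∇E = (6x + y, x + 6y)
Step 1: at (0.5, -2), ∇E = (1, -11.5) → (0.5, -2) − 0.2·(1, -11.5) = (0.3, 0.3)
Step 2: at (0.3, 0.3), ∇E = (2.1, 2.1) → (0.3, 0.3) − 0.2·(2.1, 2.1) = (-0.12, -0.12)
Step 3: at (-0.12, -0.12), ∇E = (-0.84, -0.84) → (-0.12, -0.12) − 0.2·(-0.84, -0.84) = (0.048, 0.048)
y = 0.048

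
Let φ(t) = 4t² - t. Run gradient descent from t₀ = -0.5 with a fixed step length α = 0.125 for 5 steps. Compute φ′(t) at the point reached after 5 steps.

0

φ′(t) = 8t - 1
Step 1: φ′(-0.5) = -5; t₁ = -0.5 − 0.125·(-5) = 0.125
Step 2: φ′(0.125) = 0; t₂ = 0.125 − 0.125·0 = 0.125
Step 3: φ′(0.125) = 0; t₃ = 0.125 − 0.125·0 = 0.125
Step 4: φ′(0.125) = 0; t₄ = 0.125 − 0.125·0 = 0.125
Step 5: φ′(0.125) = 0; t₅ = 0.125 − 0.125·0 = 0.125
φ′(t) at (0.125) = 0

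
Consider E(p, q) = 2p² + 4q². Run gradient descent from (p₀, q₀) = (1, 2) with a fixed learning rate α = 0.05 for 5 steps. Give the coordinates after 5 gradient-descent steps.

(0.32768, 0.15552)

∇E = (4p, 8q)
Step 1: at (1, 2), ∇E = (4, 16) → (1, 2) − 0.05·(4, 16) = (0.8, 1.2)
Step 2: at (0.8, 1.2), ∇E = (3.2, 9.6) → (0.8, 1.2) − 0.05·(3.2, 9.6) = (0.64, 0.72)
Step 3: at (0.64, 0.72), ∇E = (2.56, 5.76) → (0.64, 0.72) − 0.05·(2.56, 5.76) = (0.512, 0.432)
Step 4: at (0.512, 0.432), ∇E = (2.048, 3.456) → (0.512, 0.432) − 0.05·(2.048, 3.456) = (0.4096, 0.2592)
Step 5: at (0.4096, 0.2592), ∇E = (1.6384, 2.0736) → (0.4096, 0.2592) − 0.05·(1.6384, 2.0736) = (0.32768, 0.15552)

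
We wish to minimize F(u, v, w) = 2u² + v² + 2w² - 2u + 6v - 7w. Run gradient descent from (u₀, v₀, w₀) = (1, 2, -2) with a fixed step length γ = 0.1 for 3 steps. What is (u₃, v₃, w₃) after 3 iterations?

∇F = (4u - 2, 2v + 6, 4w - 7)
(u₁, v₁, w₁) = (1, 2, -2) − 0.1·(2, 10, -15) = (0.8, 1, -0.5)
(u₂, v₂, w₂) = (0.8, 1, -0.5) − 0.1·(1.2, 8, -9) = (0.68, 0.2, 0.4)
(u₃, v₃, w₃) = (0.68, 0.2, 0.4) − 0.1·(0.72, 6.4, -5.4) = (0.608, -0.44, 0.94)

(0.608, -0.44, 0.94)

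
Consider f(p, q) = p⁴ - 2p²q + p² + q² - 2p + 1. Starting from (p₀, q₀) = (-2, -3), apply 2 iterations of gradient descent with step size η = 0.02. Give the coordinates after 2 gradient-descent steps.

(-0.48910592, -2.588096)

∇f = (4p³ - 4pq + 2p - 2, -2p² + 2q)
(p₁, q₁) = (-2, -3) − 0.02·(-62, -14) = (-0.76, -2.72)
(p₂, q₂) = (-0.76, -2.72) − 0.02·(-13.544704, -6.5952) = (-0.48910592, -2.588096)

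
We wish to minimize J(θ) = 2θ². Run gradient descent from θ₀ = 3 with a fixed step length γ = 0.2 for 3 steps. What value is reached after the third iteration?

J′(θ) = 4θ
Step 1: J′(3) = 12; θ₁ = 3 − 0.2·12 = 0.6
Step 2: J′(0.6) = 2.4; θ₂ = 0.6 − 0.2·2.4 = 0.12
Step 3: J′(0.12) = 0.48; θ₃ = 0.12 − 0.2·0.48 = 0.024

0.024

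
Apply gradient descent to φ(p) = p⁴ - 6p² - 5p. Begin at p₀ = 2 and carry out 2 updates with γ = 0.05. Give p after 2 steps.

φ′(p) = 4p³ - 12p - 5
p₁ = 2 − 0.05·3 = 1.85
p₂ = 1.85 − 0.05·(-1.8735) = 1.943675

1.943675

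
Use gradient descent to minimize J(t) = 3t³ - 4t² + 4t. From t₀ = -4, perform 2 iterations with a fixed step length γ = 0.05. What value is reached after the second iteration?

J′(t) = 9t² - 8t + 4
Step 1: J′(-4) = 180; t₁ = -4 − 0.05·180 = -13
Step 2: J′(-13) = 1629; t₂ = -13 − 0.05·1629 = -94.45

-94.45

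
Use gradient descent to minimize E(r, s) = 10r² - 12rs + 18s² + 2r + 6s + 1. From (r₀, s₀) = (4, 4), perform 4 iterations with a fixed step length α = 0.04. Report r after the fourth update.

∇E = (20r - 12s + 2, -12r + 36s + 6)
Step 1: at (4, 4), ∇E = (34, 102) → (4, 4) − 0.04·(34, 102) = (2.64, -0.08)
Step 2: at (2.64, -0.08), ∇E = (55.76, -28.56) → (2.64, -0.08) − 0.04·(55.76, -28.56) = (0.4096, 1.0624)
Step 3: at (0.4096, 1.0624), ∇E = (-2.5568, 39.3312) → (0.4096, 1.0624) − 0.04·(-2.5568, 39.3312) = (0.511872, -0.510848)
Step 4: at (0.511872, -0.510848), ∇E = (18.367616, -18.532992) → (0.511872, -0.510848) − 0.04·(18.367616, -18.532992) = (-0.22283264, 0.23047168)
r = -0.22283264

-0.22283264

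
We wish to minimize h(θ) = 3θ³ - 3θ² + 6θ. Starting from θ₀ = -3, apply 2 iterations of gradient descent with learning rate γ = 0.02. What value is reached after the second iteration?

h′(θ) = 9θ² - 6θ + 6
θ₁ = -3 − 0.02·105 = -5.1
θ₂ = -5.1 − 0.02·270.69 = -10.5138

-10.5138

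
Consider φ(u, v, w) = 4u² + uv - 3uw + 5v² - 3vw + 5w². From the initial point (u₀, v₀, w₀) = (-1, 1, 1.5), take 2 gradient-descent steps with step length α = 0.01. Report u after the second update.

∇φ = (8u + v - 3w, u + 10v - 3w, -3u - 3v + 10w)
(u₁, v₁, w₁) = (-1, 1, 1.5) − 0.01·(-11.5, 4.5, 15) = (-0.885, 0.955, 1.35)
(u₂, v₂, w₂) = (-0.885, 0.955, 1.35) − 0.01·(-10.175, 4.615, 13.29) = (-0.78325, 0.90885, 1.2171)
u = -0.78325

-0.78325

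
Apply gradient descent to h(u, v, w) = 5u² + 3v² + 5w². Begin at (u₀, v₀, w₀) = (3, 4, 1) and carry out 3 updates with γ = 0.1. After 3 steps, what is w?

∇h = (10u, 6v, 10w)
Step 1: at (3, 4, 1), ∇h = (30, 24, 10) → (3, 4, 1) − 0.1·(30, 24, 10) = (0, 1.6, 0)
Step 2: at (0, 1.6, 0), ∇h = (0, 9.6, 0) → (0, 1.6, 0) − 0.1·(0, 9.6, 0) = (0, 0.64, 0)
Step 3: at (0, 0.64, 0), ∇h = (0, 3.84, 0) → (0, 0.64, 0) − 0.1·(0, 3.84, 0) = (0, 0.256, 0)
w = 0

0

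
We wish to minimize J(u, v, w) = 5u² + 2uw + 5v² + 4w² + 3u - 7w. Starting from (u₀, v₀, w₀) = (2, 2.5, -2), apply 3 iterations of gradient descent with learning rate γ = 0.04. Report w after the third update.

-0.228288

∇J = (10u + 2w + 3, 10v, 2u + 8w - 7)
Step 1: at (2, 2.5, -2), ∇J = (19, 25, -19) → (2, 2.5, -2) − 0.04·(19, 25, -19) = (1.24, 1.5, -1.24)
Step 2: at (1.24, 1.5, -1.24), ∇J = (12.92, 15, -14.44) → (1.24, 1.5, -1.24) − 0.04·(12.92, 15, -14.44) = (0.7232, 0.9, -0.6624)
Step 3: at (0.7232, 0.9, -0.6624), ∇J = (8.9072, 9, -10.8528) → (0.7232, 0.9, -0.6624) − 0.04·(8.9072, 9, -10.8528) = (0.366912, 0.54, -0.228288)
w = -0.228288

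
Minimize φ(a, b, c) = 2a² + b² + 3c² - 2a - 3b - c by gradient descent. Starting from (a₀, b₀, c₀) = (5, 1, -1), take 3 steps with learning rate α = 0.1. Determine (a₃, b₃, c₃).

∇φ = (4a - 2, 2b - 3, 6c - 1)
Step 1: at (5, 1, -1), ∇φ = (18, -1, -7) → (5, 1, -1) − 0.1·(18, -1, -7) = (3.2, 1.1, -0.3)
Step 2: at (3.2, 1.1, -0.3), ∇φ = (10.8, -0.8, -2.8) → (3.2, 1.1, -0.3) − 0.1·(10.8, -0.8, -2.8) = (2.12, 1.18, -0.02)
Step 3: at (2.12, 1.18, -0.02), ∇φ = (6.48, -0.64, -1.12) → (2.12, 1.18, -0.02) − 0.1·(6.48, -0.64, -1.12) = (1.472, 1.244, 0.092)

(1.472, 1.244, 0.092)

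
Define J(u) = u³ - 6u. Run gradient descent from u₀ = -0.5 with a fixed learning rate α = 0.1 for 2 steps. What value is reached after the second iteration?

J′(u) = 3u² - 6
Step 1: J′(-0.5) = -5.25; u₁ = -0.5 − 0.1·(-5.25) = 0.025
Step 2: J′(0.025) = -5.998125; u₂ = 0.025 − 0.1·(-5.998125) = 0.6248125

0.6248125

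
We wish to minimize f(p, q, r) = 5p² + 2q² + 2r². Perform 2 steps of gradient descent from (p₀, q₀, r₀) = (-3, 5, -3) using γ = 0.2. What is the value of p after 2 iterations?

∇f = (10p, 4q, 4r)
(p₁, q₁, r₁) = (-3, 5, -3) − 0.2·(-30, 20, -12) = (3, 1, -0.6)
(p₂, q₂, r₂) = (3, 1, -0.6) − 0.2·(30, 4, -2.4) = (-3, 0.2, -0.12)
p = -3

-3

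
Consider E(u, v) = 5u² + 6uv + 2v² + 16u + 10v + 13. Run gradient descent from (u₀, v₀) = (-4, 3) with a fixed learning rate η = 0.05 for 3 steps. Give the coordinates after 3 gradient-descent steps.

∇E = (10u + 6v + 16, 6u + 4v + 10)
(u₁, v₁) = (-4, 3) − 0.05·(-6, -2) = (-3.7, 3.1)
(u₂, v₂) = (-3.7, 3.1) − 0.05·(-2.4, 0.2) = (-3.58, 3.09)
(u₃, v₃) = (-3.58, 3.09) − 0.05·(-1.26, 0.88) = (-3.517, 3.046)

(-3.517, 3.046)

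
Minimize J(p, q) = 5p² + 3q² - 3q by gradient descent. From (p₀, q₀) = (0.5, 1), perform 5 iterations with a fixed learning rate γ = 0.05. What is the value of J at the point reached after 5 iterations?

∇J = (10p, 6q - 3)
Step 1: at (0.5, 1), ∇J = (5, 3) → (0.5, 1) − 0.05·(5, 3) = (0.25, 0.85)
Step 2: at (0.25, 0.85), ∇J = (2.5, 2.1) → (0.25, 0.85) − 0.05·(2.5, 2.1) = (0.125, 0.745)
Step 3: at (0.125, 0.745), ∇J = (1.25, 1.47) → (0.125, 0.745) − 0.05·(1.25, 1.47) = (0.0625, 0.6715)
Step 4: at (0.0625, 0.6715), ∇J = (0.625, 1.029) → (0.0625, 0.6715) − 0.05·(0.625, 1.029) = (0.03125, 0.62005)
Step 5: at (0.03125, 0.62005), ∇J = (0.3125, 0.7203) → (0.03125, 0.62005) − 0.05·(0.3125, 0.7203) = (0.015625, 0.584035)
J(0.015625, 0.584035) = -0.7275936532

-0.7275936532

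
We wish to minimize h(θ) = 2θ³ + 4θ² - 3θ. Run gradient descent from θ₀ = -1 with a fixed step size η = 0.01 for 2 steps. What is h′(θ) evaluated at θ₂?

h′(θ) = 6θ² + 8θ - 3
θ₁ = -1 − 0.01·(-5) = -0.95
θ₂ = -0.95 − 0.01·(-5.185) = -0.89815
h′(θ) at (-0.89815) = -5.345159465

-5.345159465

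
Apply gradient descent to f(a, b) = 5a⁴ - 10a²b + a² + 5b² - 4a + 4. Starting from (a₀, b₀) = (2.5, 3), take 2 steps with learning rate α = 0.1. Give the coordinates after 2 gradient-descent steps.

(5129.67825, 191.8225)

∇f = (20a³ - 20ab + 2a - 4, -10a² + 10b)
(a₁, b₁) = (2.5, 3) − 0.1·(163.5, -32.5) = (-13.85, 6.25)
(a₂, b₂) = (-13.85, 6.25) − 0.1·(-51435.2825, -1855.725) = (5129.67825, 191.8225)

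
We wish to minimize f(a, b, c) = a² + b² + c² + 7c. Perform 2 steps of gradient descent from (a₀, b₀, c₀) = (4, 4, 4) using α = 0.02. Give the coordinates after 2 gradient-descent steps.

∇f = (2a, 2b, 2c + 7)
Step 1: at (4, 4, 4), ∇f = (8, 8, 15) → (4, 4, 4) − 0.02·(8, 8, 15) = (3.84, 3.84, 3.7)
Step 2: at (3.84, 3.84, 3.7), ∇f = (7.68, 7.68, 14.4) → (3.84, 3.84, 3.7) − 0.02·(7.68, 7.68, 14.4) = (3.6864, 3.6864, 3.412)

(3.6864, 3.6864, 3.412)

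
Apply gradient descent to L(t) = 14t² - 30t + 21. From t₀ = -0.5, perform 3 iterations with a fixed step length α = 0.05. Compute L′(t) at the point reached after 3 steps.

2.816

L′(t) = 28t - 30
t₁ = -0.5 − 0.05·(-44) = 1.7
t₂ = 1.7 − 0.05·17.6 = 0.82
t₃ = 0.82 − 0.05·(-7.04) = 1.172
L′(t) at (1.172) = 2.816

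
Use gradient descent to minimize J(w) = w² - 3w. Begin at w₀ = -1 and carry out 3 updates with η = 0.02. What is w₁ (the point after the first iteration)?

-0.9

J′(w) = 2w - 3
Step 1: J′(-1) = -5; w₁ = -1 − 0.02·(-5) = -0.9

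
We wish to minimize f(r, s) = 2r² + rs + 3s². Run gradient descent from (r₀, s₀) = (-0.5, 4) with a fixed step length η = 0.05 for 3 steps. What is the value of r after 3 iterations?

-0.597375

∇f = (4r + s, r + 6s)
(r₁, s₁) = (-0.5, 4) − 0.05·(2, 23.5) = (-0.6, 2.825)
(r₂, s₂) = (-0.6, 2.825) − 0.05·(0.425, 16.35) = (-0.62125, 2.0075)
(r₃, s₃) = (-0.62125, 2.0075) − 0.05·(-0.4775, 11.42375) = (-0.597375, 1.4363125)
r = -0.597375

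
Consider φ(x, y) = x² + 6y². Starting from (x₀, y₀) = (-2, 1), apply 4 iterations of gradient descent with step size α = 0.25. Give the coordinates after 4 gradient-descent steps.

∇φ = (2x, 12y)
(x₁, y₁) = (-2, 1) − 0.25·(-4, 12) = (-1, -2)
(x₂, y₂) = (-1, -2) − 0.25·(-2, -24) = (-0.5, 4)
(x₃, y₃) = (-0.5, 4) − 0.25·(-1, 48) = (-0.25, -8)
(x₄, y₄) = (-0.25, -8) − 0.25·(-0.5, -96) = (-0.125, 16)

(-0.125, 16)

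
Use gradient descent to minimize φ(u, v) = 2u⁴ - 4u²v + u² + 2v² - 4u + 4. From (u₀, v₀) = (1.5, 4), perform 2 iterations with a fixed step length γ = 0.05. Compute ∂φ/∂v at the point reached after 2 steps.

∇φ = (8u³ - 8uv + 2u - 4, -4u² + 4v)
Step 1: at (1.5, 4), ∇φ = (-22, 7) → (1.5, 4) − 0.05·(-22, 7) = (2.6, 3.65)
Step 2: at (2.6, 3.65), ∇φ = (65.888, -12.44) → (2.6, 3.65) − 0.05·(65.888, -12.44) = (-0.6944, 4.272)
∂φ/∂v at (-0.6944, 4.272) = 15.15923456

15.15923456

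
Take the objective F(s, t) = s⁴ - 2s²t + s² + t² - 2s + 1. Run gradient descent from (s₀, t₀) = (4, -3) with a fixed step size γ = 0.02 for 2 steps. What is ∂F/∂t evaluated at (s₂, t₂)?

-5.2778876928

∇F = (4s³ - 4st + 2s - 2, -2s² + 2t)
(s₁, t₁) = (4, -3) − 0.02·(310, -38) = (-2.2, -2.24)
(s₂, t₂) = (-2.2, -2.24) − 0.02·(-68.704, -14.16) = (-0.82592, -1.9568)
∂F/∂t at (-0.82592, -1.9568) = -5.2778876928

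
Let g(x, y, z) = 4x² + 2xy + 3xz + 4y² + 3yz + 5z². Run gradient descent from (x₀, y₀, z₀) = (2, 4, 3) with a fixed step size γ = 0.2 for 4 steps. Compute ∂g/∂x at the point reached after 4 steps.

∇g = (8x + 2y + 3z, 2x + 8y + 3z, 3x + 3y + 10z)
(x₁, y₁, z₁) = (2, 4, 3) − 0.2·(33, 45, 48) = (-4.6, -5, -6.6)
(x₂, y₂, z₂) = (-4.6, -5, -6.6) − 0.2·(-66.6, -69, -94.8) = (8.72, 8.8, 12.36)
(x₃, y₃, z₃) = (8.72, 8.8, 12.36) − 0.2·(124.44, 124.92, 176.16) = (-16.168, -16.184, -22.872)
(x₄, y₄, z₄) = (-16.168, -16.184, -22.872) − 0.2·(-230.328, -230.424, -325.776) = (29.8976, 29.9008, 42.2832)
∂g/∂x at (29.8976, 29.9008, 42.2832) = 425.832

425.832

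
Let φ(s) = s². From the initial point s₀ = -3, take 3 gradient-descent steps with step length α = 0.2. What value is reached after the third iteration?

φ′(s) = 2s
s₁ = -3 − 0.2·(-6) = -1.8
s₂ = -1.8 − 0.2·(-3.6) = -1.08
s₃ = -1.08 − 0.2·(-2.16) = -0.648

-0.648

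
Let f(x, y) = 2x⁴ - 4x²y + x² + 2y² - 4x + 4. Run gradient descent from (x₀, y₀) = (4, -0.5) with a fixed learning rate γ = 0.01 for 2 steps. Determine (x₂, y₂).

(-1.08649856, 0.223296)

∇f = (8x³ - 8xy + 2x - 4, -4x² + 4y)
(x₁, y₁) = (4, -0.5) − 0.01·(532, -66) = (-1.32, 0.16)
(x₂, y₂) = (-1.32, 0.16) − 0.01·(-23.350144, -6.3296) = (-1.08649856, 0.223296)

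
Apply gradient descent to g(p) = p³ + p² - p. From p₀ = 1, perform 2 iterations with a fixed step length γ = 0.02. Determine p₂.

0.852416

g′(p) = 3p² + 2p - 1
Step 1: g′(1) = 4; p₁ = 1 − 0.02·4 = 0.92
Step 2: g′(0.92) = 3.3792; p₂ = 0.92 − 0.02·3.3792 = 0.852416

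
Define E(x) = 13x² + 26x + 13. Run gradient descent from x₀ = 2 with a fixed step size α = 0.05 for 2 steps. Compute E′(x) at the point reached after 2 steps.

7.02

E′(x) = 26x + 26
x₁ = 2 − 0.05·78 = -1.9
x₂ = -1.9 − 0.05·(-23.4) = -0.73
E′(x) at (-0.73) = 7.02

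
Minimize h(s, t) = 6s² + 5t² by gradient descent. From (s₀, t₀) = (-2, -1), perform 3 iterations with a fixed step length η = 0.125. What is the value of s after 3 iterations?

∇h = (12s, 10t)
Step 1: at (-2, -1), ∇h = (-24, -10) → (-2, -1) − 0.125·(-24, -10) = (1, 0.25)
Step 2: at (1, 0.25), ∇h = (12, 2.5) → (1, 0.25) − 0.125·(12, 2.5) = (-0.5, -0.0625)
Step 3: at (-0.5, -0.0625), ∇h = (-6, -0.625) → (-0.5, -0.0625) − 0.125·(-6, -0.625) = (0.25, 0.015625)
s = 0.25

0.25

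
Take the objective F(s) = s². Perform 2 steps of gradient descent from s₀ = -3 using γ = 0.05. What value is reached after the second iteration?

F′(s) = 2s
s₁ = -3 − 0.05·(-6) = -2.7
s₂ = -2.7 − 0.05·(-5.4) = -2.43

-2.43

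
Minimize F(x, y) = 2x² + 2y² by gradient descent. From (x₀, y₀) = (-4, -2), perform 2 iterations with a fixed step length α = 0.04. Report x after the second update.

∇F = (4x, 4y)
(x₁, y₁) = (-4, -2) − 0.04·(-16, -8) = (-3.36, -1.68)
(x₂, y₂) = (-3.36, -1.68) − 0.04·(-13.44, -6.72) = (-2.8224, -1.4112)
x = -2.8224

-2.8224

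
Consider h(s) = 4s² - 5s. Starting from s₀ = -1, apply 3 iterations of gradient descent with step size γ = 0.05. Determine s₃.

h′(s) = 8s - 5
Step 1: h′(-1) = -13; s₁ = -1 − 0.05·(-13) = -0.35
Step 2: h′(-0.35) = -7.8; s₂ = -0.35 − 0.05·(-7.8) = 0.04
Step 3: h′(0.04) = -4.68; s₃ = 0.04 − 0.05·(-4.68) = 0.274

0.274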